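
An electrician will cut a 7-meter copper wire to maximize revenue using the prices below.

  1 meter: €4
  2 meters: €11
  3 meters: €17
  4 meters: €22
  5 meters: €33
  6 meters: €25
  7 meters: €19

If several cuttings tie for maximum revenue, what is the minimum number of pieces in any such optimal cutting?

2

Let r[k] be the best obtainable value from length k. For each k, try every first piece i and keep the best of price[i] + r[k−i].
r[1] = 4
r[2] = 11
r[3] = 17
r[4] = 22  (first piece 2, then r[2]=11)
r[5] = 33
r[6] = 37  (first piece 1, then r[5]=33)
r[7] = 44  (first piece 2, then r[5]=33)
Maximum revenue is €44.
Now minimize piece count subject to staying optimal: for each k, pieces[k] = 1 + min over i with p[i]+r[k−i]=r[k] of pieces[k−i].
pieces[4] = 1
pieces[5] = 1
pieces[6] = 2
pieces[7] = 2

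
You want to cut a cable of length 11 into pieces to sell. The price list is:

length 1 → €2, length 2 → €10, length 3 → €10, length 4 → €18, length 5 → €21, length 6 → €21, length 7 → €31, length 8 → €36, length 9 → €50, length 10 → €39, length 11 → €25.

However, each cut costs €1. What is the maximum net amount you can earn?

59

Let r[k] be the best obtainable value from length k. For each k, try every first piece i and keep the best of price[i] + r[k−i] minus the 1 cut fee when i<k.
r[1] = 2
r[2] = 10
r[3] = 11  (first piece 1, then r[2]=10)
r[4] = 19  (first piece 2, then r[2]=10)
r[5] = 21
r[6] = 28  (first piece 2, then r[4]=19)
r[7] = 31
r[8] = 37  (first piece 2, then r[6]=28)
r[9] = 50
r[10] = 51  (first piece 1, then r[9]=50)
r[11] = 59  (first piece 2, then r[9]=50)
One optimal plan: pieces 9 + 2 (1 cut) → €60 − €1 = €59.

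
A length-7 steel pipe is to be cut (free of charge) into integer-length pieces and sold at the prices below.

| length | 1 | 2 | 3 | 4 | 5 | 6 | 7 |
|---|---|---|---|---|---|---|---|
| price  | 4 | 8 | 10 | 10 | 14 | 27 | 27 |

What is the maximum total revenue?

31

Build R[k] bottom-up: R[k] = max over allowed piece i of (p[i] + R[k−i]).
R[1] = 4
R[2] = 8  (first piece 1, then R[1]=4)
R[3] = 12  (first piece 1, then R[2]=8)
R[4] = 16  (first piece 1, then R[3]=12)
R[5] = 20  (first piece 1, then R[4]=16)
R[6] = 27
R[7] = 31  (first piece 1, then R[6]=27)
One optimal cutting: 6 + 1 → $27 + $4 = $31.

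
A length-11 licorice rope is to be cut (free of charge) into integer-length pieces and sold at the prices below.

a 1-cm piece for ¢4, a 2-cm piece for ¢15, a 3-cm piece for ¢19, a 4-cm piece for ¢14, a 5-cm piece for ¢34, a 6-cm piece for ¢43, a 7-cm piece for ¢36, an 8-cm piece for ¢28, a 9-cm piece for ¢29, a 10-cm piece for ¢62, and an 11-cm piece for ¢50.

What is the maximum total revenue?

79

Let best[k] be the best obtainable value from length k. For each k, try every first piece i and keep the best of price[i] + best[k−i].
best[1] = 4
best[2] = max(4+4, 15+0) = 15
best[3] = max(4+15, 15+4, 19+0) = 19
best[4] = max(4+19, 15+15, 19+4, 14+0) = 30
best[5] = max(4+30, 15+19, 19+15, 14+4, 34+0) = 34
best[6] = max(4+34, 15+30, 19+19, 14+15, 34+4, 43+0) = 45
best[7] = max(4+45, 15+34, 19+30, …, 43+4, 36+0) = 49
best[8] = max(4+49, 15+45, 19+34, …, 36+4, 28+0) = 60
best[9] = max(4+60, 15+49, 19+45, …, 28+4, 29+0) = 64
best[10] = max(4+64, 15+60, 19+49, …, 29+4, 62+0) = 75
best[11] = max(4+75, 15+64, 19+60, …, 62+4, 50+0) = 79
One optimal cutting: 2 + 2 + 2 + 2 + 2 + 1 → ¢15 + ¢15 + ¢15 + ¢15 + ¢15 + ¢4 = ¢79.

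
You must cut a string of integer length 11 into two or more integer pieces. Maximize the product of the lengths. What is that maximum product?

Let prod[k] be the best product for length k (with at least one cut). For each first piece i, the rest contributes max(k−i, prod[k−i]).
prod[2] = 1×max(1,0) = 1×1 = 1
prod[3] = 1×max(2,1) = 1×2 = 2
prod[4] = 2×max(2,1) = 2×2 = 4
prod[5] = 2×max(3,2) = 2×3 = 6
prod[6] = 3×max(3,2) = 3×3 = 9
prod[7] = 2×max(5,6) = 2×6 = 12
prod[8] = 2×max(6,9) = 2×9 = 18
prod[9] = 3×max(6,9) = 3×9 = 27
prod[10] = 2×max(8,18) = 2×18 = 36
prod[11] = 2×max(9,27) = 2×27 = 54
One optimal split: 3 + 3 + 3 + 2; product 3×3×3×2 = 54.

54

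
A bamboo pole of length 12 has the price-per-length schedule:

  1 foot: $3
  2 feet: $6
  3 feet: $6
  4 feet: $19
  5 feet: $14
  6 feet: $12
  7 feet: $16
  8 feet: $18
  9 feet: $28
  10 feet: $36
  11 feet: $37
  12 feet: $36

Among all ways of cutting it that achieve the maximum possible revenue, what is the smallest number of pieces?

3

Consider every possible first cut. r[k] is the best of p[i]+r[k−i] over all sellable i≤k.
r[1] = 3
r[2] = max(3+3, 6+0) = 6
r[3] = max(3+6, 6+3, 6+0) = 9
r[4] = max(3+9, 6+6, 6+3, 19+0) = 19
r[5] = max(3+19, 6+9, 6+6, 19+3, 14+0) = 22
r[6] = max(3+22, 6+19, 6+9, 19+6, 14+3, 12+0) = 25
r[7] = max(3+25, 6+22, 6+19, …, 12+3, 16+0) = 28
r[8] = max(3+28, 6+25, 6+22, …, 16+3, 18+0) = 38
r[9] = max(3+38, 6+28, 6+25, …, 18+3, 28+0) = 41
r[10] = max(3+41, 6+38, 6+28, …, 28+3, 36+0) = 44
r[11] = max(3+44, 6+41, 6+38, …, 36+3, 37+0) = 47
r[12] = max(3+47, 6+44, 6+41, …, 37+3, 36+0) = 57
Maximum revenue is $57.
Now minimize piece count subject to staying optimal: for each k, pieces[k] = 1 + min over i with p[i]+r[k−i]=r[k] of pieces[k−i].
pieces[9] = 3
pieces[10] = 3
pieces[11] = 4
pieces[12] = 3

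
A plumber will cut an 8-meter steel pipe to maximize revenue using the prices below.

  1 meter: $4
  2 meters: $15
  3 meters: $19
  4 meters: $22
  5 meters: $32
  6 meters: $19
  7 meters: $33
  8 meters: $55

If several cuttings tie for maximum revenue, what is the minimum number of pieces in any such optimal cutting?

4

Consider every possible first cut. r[k] is the best of p[i]+r[k−i] over all sellable i≤k.
r[1] = 4
r[2] = 15
r[3] = 19  (first piece 1, then r[2]=15)
r[4] = 30  (first piece 2, then r[2]=15)
r[5] = 34  (first piece 1, then r[4]=30)
r[6] = 45  (first piece 2, then r[4]=30)
r[7] = 49  (first piece 1, then r[6]=45)
r[8] = 60  (first piece 2, then r[6]=45)
Maximum revenue is $60.
Now minimize piece count subject to staying optimal: for each k, pieces[k] = 1 + min over i with p[i]+r[k−i]=r[k] of pieces[k−i].
pieces[5] = 2
pieces[6] = 3
pieces[7] = 3
pieces[8] = 4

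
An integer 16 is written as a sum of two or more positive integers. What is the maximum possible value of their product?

324

Fill f[k] for k=2..16: at each k try every first piece i and multiply by the better of (k−i) uncut or f[k−i].
f[2] = 1×max(1,0) = 1×1 = 1
f[3] = max(1×2, 2×1) = 2
f[4] = max(1×3, 2×2, 3×1) = 4
f[5] = max(1×4, 2×3, 3×2, 4×1) = 6
f[6] = max(1×6, 2×4, 3×3, 4×2, 5×1) = 9
f[7] = max(1×9, 2×6, 3×4, 4×3, 5×2, 6×1) = 12
f[8] = max(1×12, 2×9, 3×6, …, 6×2, 7×1) = 18
f[9] = max(1×18, 2×12, 3×9, …, 7×2, 8×1) = 27
f[10] = max(1×27, 2×18, 3×12, …, 8×2, 9×1) = 36
f[11] = max(1×36, 2×27, 3×18, …, 9×2, 10×1) = 54
f[12] = max(1×54, 2×36, 3×27, …, 10×2, 11×1) = 81
f[13] = max(1×81, 2×54, 3×36, …, 11×2, 12×1) = 108
f[14] = max(1×108, 2×81, 3×54, …, 12×2, 13×1) = 162
f[15] = max(1×162, 2×108, 3×81, …, 13×2, 14×1) = 243
f[16] = max(1×243, 2×162, 3×108, …, 14×2, 15×1) = 324
One optimal split: 3 + 3 + 3 + 3 + 2 + 2; product 3×3×3×3×2×2 = 324.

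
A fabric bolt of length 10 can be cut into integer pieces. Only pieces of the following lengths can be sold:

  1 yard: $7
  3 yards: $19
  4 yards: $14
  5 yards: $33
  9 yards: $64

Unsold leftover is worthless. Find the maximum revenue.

71

Consider every possible first cut. f[k] is the best of p[i]+f[k−i] over all sellable i≤k.
f[1] = 7
f[2] = 14  (first piece 1, then f[1]=7)
f[3] = 21  (first piece 1, then f[2]=14)
f[4] = 28  (first piece 1, then f[3]=21)
f[5] = 35  (first piece 1, then f[4]=28)
f[6] = 42  (first piece 1, then f[5]=35)
f[7] = 49  (first piece 1, then f[6]=42)
f[8] = 56  (first piece 1, then f[7]=49)
f[9] = 64
f[10] = 71  (first piece 1, then f[9]=64)
One optimal cutting: 9 + 1 → $71.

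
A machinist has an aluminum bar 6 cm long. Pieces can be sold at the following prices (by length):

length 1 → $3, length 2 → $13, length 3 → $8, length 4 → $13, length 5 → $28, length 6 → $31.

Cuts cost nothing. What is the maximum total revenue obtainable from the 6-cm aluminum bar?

Build R[k] bottom-up: R[k] = max over allowed piece i of (p[i] + R[k−i]).
R[1] = 3
R[2] = 13
R[3] = 16  (first piece 1, then R[2]=13)
R[4] = 26  (first piece 2, then R[2]=13)
R[5] = 29  (first piece 1, then R[4]=26)
R[6] = 39  (first piece 2, then R[4]=26)
One optimal cutting: 2 + 2 + 2 → $13 + $13 + $13 = $39.

39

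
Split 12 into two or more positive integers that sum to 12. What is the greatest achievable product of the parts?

81

Let m[k] be the best product for length k (with at least one cut). For each first piece i, the rest contributes max(k−i, m[k−i]).
Small cases: m[2]=1, m[3]=2, m[4]=4, m[5]=6, m[6]=9.
m[7] = 2×max(5,6) = 2×6 = 12
m[8] = 2×max(6,9) = 2×9 = 18
m[9] = 3×max(6,9) = 3×9 = 27
m[10] = 2×max(8,18) = 2×18 = 36
m[11] = 2×max(9,27) = 2×27 = 54
m[12] = 3×max(9,27) = 3×27 = 81
One optimal split: 3 + 3 + 3 + 3; product 3×3×3×3 = 81.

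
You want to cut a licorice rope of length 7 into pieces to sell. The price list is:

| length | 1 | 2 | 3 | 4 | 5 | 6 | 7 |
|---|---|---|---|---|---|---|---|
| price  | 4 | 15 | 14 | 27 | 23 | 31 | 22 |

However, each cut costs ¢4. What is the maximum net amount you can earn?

Let r[k] be the best obtainable value from length k. For each k, try every first piece i and keep the best of price[i] + r[k−i] minus the 4 cut fee when i<k.
r[1] = 4
r[2] = 15
r[3] = 15  (first piece 1, then r[2]=15)
r[4] = 27
r[5] = 27  (first piece 1, then r[4]=27)
r[6] = 38  (first piece 2, then r[4]=27)
r[7] = 38  (first piece 1, then r[6]=38)
One optimal plan: pieces 4 + 2 + 1 (2 cuts) → ¢46 − ¢8 = ¢38.

38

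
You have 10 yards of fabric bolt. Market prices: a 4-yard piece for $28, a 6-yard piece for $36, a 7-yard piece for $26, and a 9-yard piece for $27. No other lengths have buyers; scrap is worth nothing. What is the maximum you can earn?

Consider every possible first cut. f[k] is the best of p[i]+f[k−i] over all sellable i≤k.
f[1] = 0
f[2] = 0
f[3] = 0
f[4] = 28
f[5] = 28
f[6] = 36
f[7] = 36
f[8] = 56  (first piece 4, then f[4]=28)
f[9] = 56
f[10] = 64  (first piece 4, then f[6]=36)
One optimal cutting: 6 + 4 → $64.

64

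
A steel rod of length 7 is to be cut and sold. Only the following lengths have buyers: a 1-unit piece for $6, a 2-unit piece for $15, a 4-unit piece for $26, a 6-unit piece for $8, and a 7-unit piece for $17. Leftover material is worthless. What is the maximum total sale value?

Consider every possible first cut. f[k] is the best of p[i]+f[k−i] over all sellable i≤k.
f[1] = 6
f[2] = max(6+6, 15+0) = 15
f[3] = max(6+15, 15+6) = 21
f[4] = max(6+21, 15+15, 26+0) = 30
f[5] = max(6+30, 15+21, 26+6) = 36
f[6] = max(6+36, 15+30, 26+15, 8+0) = 45
f[7] = max(6+45, 15+36, 26+21, 8+6, 17+0) = 51
One optimal cutting: 2 + 2 + 2 + 1 → $51.

51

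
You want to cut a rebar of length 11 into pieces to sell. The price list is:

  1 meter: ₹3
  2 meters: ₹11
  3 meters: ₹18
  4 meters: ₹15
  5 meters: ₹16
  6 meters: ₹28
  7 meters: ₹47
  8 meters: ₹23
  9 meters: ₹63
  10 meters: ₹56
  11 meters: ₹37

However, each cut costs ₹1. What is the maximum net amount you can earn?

Let v[k] be the best obtainable value from length k. For each k, try every first piece i and keep the best of price[i] + v[k−i] minus the 1 cut fee when i<k.
v[1] = 3
v[2] = 11
v[3] = 18
v[4] = 21  (first piece 2, then v[2]=11)
v[5] = 28  (first piece 2, then v[3]=18)
v[6] = 35  (first piece 3, then v[3]=18)
v[7] = 47
v[8] = 49  (first piece 1, then v[7]=47)
v[9] = 63
v[10] = 65  (first piece 1, then v[9]=63)
v[11] = 73  (first piece 2, then v[9]=63)
One optimal plan: pieces 9 + 2 (1 cut) → ₹74 − ₹1 = ₹73.

73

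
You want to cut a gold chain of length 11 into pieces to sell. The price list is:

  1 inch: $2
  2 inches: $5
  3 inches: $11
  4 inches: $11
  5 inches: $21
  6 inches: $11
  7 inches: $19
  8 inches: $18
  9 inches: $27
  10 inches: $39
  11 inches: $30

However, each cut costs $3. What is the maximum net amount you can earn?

Let net[k] be the best obtainable value from length k. For each k, try every first piece i and keep the best of price[i] + net[k−i] minus the 3 cut fee when i<k.
net[1] = 2
net[2] = max(2+2-3, 5+0) = 5
net[3] = max(2+5-3, 5+2-3, 11+0) = 11
net[4] = max(2+11-3, 5+5-3, 11+2-3, 11+0) = 11
net[5] = max(2+11-3, 5+11-3, 11+5-3, 11+2-3, 21+0) = 21
net[6] = max(2+21-3, 5+11-3, 11+11-3, 11+5-3, 21+2-3, 11+0) = 20
net[7] = max(2+20-3, 5+21-3, 11+11-3, …, 11+2-3, 19+0) = 23
net[8] = max(2+23-3, 5+20-3, 11+21-3, …, 19+2-3, 18+0) = 29
net[9] = max(2+29-3, 5+23-3, 11+20-3, …, 18+2-3, 27+0) = 29
net[10] = max(2+29-3, 5+29-3, 11+23-3, …, 27+2-3, 39+0) = 39
net[11] = max(2+39-3, 5+29-3, 11+29-3, …, 39+2-3, 30+0) = 38
One optimal plan: pieces 5 + 5 + 1 (2 cuts) → $44 − $6 = $38.

38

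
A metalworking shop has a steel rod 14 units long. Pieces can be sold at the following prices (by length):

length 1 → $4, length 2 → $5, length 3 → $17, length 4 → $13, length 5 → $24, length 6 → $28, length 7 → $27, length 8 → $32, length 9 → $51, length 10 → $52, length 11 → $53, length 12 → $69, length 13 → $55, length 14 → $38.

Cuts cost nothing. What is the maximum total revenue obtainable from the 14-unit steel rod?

Let r[k] be the best obtainable value from length k. For each k, try every first piece i and keep the best of price[i] + r[k−i].
r[1] = 4
r[2] = max(4+4, 5+0) = 8
r[3] = max(4+8, 5+4, 17+0) = 17
r[4] = max(4+17, 5+8, 17+4, 13+0) = 21
r[5] = max(4+21, 5+17, 17+8, 13+4, 24+0) = 25
r[6] = max(4+25, 5+21, 17+17, 13+8, 24+4, 28+0) = 34
r[7] = max(4+34, 5+25, 17+21, …, 28+4, 27+0) = 38
r[8] = max(4+38, 5+34, 17+25, …, 27+4, 32+0) = 42
r[9] = max(4+42, 5+38, 17+34, …, 32+4, 51+0) = 51
r[10] = max(4+51, 5+42, 17+38, …, 51+4, 52+0) = 55
r[11] = max(4+55, 5+51, 17+42, …, 52+4, 53+0) = 59
r[12] = max(4+59, 5+55, 17+51, …, 53+4, 69+0) = 69
r[13] = max(4+69, 5+59, 17+55, …, 69+4, 55+0) = 73
r[14] = max(4+73, 5+69, 17+59, …, 55+4, 38+0) = 77
One optimal cutting: 12 + 1 + 1 → $69 + $4 + $4 = $77.

77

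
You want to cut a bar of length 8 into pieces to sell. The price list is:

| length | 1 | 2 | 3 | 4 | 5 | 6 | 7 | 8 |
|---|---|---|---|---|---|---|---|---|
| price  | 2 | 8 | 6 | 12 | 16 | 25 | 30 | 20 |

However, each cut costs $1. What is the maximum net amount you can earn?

32

Build v[k] bottom-up: v[k] = max over allowed piece i of (p[i] + v[k−i]) − 1 per cut.
v[1] = 2
v[2] = max(2+2-1, 8+0) = 8
v[3] = max(2+8-1, 8+2-1, 6+0) = 9
v[4] = max(2+9-1, 8+8-1, 6+2-1, 12+0) = 15
v[5] = max(2+15-1, 8+9-1, 6+8-1, 12+2-1, 16+0) = 16
v[6] = max(2+16-1, 8+15-1, 6+9-1, 12+8-1, 16+2-1, 25+0) = 25
v[7] = max(2+25-1, 8+16-1, 6+15-1, …, 25+2-1, 30+0) = 30
v[8] = max(2+30-1, 8+25-1, 6+16-1, …, 30+2-1, 20+0) = 32
One optimal plan: pieces 6 + 2 (1 cut) → $33 − $1 = $32.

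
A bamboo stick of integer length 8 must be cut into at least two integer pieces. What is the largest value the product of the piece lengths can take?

18

Fill prod[k] for k=2..8: at each k try every first piece i and multiply by the better of (k−i) uncut or prod[k−i].
prod[2] = 1·max(1,0) = 1·1 = 1
prod[3] = 1·max(2,1) = 1·2 = 2
prod[4] = 2·max(2,1) = 2·2 = 4
prod[5] = 2·max(3,2) = 2·3 = 6
prod[6] = 3·max(3,2) = 3·3 = 9
prod[7] = 2·max(5,6) = 2·6 = 12
prod[8] = 2·max(6,9) = 2·9 = 18
One optimal split: 3 + 3 + 2; product 3·3·2 = 18.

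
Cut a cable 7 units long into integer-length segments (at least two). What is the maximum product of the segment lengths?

Define f[k] = max over 1≤i<k of i · max(k−i, f[k−i]); the inner max lets the remainder stay uncut if that's better.
f[2] = 1*max(1,0) = 1*1 = 1
f[3] = 1*max(2,1) = 1*2 = 2
f[4] = 2*max(2,1) = 2*2 = 4
f[5] = 2*max(3,2) = 2*3 = 6
f[6] = 3*max(3,2) = 3*3 = 9
f[7] = 2*max(5,6) = 2*6 = 12
One optimal split: 3 + 2 + 2; product 3*2*2 = 12.

12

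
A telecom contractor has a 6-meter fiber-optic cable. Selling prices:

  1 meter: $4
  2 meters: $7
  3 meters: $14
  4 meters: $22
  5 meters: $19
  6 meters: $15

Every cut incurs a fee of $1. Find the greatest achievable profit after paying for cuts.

28

Let net[k] be the best obtainable value from length k. For each k, try every first piece i and keep the best of price[i] + net[k−i] minus the 1 cut fee when i<k.
net[1] = 4
net[2] = max(4+4-1, 7+0) = 7
net[3] = max(4+7-1, 7+4-1, 14+0) = 14
net[4] = max(4+14-1, 7+7-1, 14+4-1, 22+0) = 22
net[5] = max(4+22-1, 7+14-1, 14+7-1, 22+4-1, 19+0) = 25
net[6] = max(4+25-1, 7+22-1, 14+14-1, 22+7-1, 19+4-1, 15+0) = 28
One optimal plan: pieces 4 + 1 + 1 (2 cuts) → $30 − $2 = $28.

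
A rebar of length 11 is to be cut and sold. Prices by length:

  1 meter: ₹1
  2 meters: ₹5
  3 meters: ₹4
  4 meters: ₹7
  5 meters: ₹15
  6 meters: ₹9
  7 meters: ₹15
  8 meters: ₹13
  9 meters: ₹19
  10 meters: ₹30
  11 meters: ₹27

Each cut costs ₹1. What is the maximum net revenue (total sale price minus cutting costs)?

30

Let v[k] be the best obtainable value from length k. For each k, try every first piece i and keep the best of price[i] + v[k−i] minus the 1 cut fee when i<k.
v[1] = 1
v[2] = max(1+1-1, 5+0) = 5
v[3] = max(1+5-1, 5+1-1, 4+0) = 5
v[4] = max(1+5-1, 5+5-1, 4+1-1, 7+0) = 9
v[5] = max(1+9-1, 5+5-1, 4+5-1, 7+1-1, 15+0) = 15
v[6] = max(1+15-1, 5+9-1, 4+5-1, 7+5-1, 15+1-1, 9+0) = 15
v[7] = max(1+15-1, 5+15-1, 4+9-1, …, 9+1-1, 15+0) = 19
v[8] = max(1+19-1, 5+15-1, 4+15-1, …, 15+1-1, 13+0) = 19
v[9] = max(1+19-1, 5+19-1, 4+15-1, …, 13+1-1, 19+0) = 23
v[10] = max(1+23-1, 5+19-1, 4+19-1, …, 19+1-1, 30+0) = 30
v[11] = max(1+30-1, 5+23-1, 4+19-1, …, 30+1-1, 27+0) = 30
One optimal plan: pieces 10 + 1 (1 cut) → ₹31 − ₹1 = ₹30.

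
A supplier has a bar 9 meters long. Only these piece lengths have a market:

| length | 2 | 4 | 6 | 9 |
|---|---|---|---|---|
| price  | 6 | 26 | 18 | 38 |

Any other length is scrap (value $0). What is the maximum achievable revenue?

Build r[k] bottom-up: r[k] = max over allowed piece i of (p[i] + r[k−i]).
r[1] = 0
r[2] = 6
r[3] = 6
r[4] = max(6+6, 26+0) = 26
r[5] = max(6+6, 26+0) = 26
r[6] = max(6+26, 26+6, 18+0) = 32
r[7] = max(6+26, 26+6, 18+0) = 32
r[8] = max(6+32, 26+26, 18+6) = 52
r[9] = max(6+32, 26+26, 18+6, 38+0) = 52
One optimal cutting: pieces 4 + 4 with 1 meter of scrap → $52.

52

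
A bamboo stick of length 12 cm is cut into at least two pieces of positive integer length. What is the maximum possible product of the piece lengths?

Define f[k] = max over 1≤i<k of i · max(k−i, f[k−i]); the inner max lets the remainder stay uncut if that's better.
f[2] = 1·max(1,0) = 1·1 = 1
f[3] = 1·max(2,1) = 1·2 = 2
f[4] = 2·max(2,1) = 2·2 = 4
f[5] = 2·max(3,2) = 2·3 = 6
f[6] = 3·max(3,2) = 3·3 = 9
f[7] = 2·max(5,6) = 2·6 = 12
f[8] = 2·max(6,9) = 2·9 = 18
f[9] = 3·max(6,9) = 3·9 = 27
f[10] = 2·max(8,18) = 2·18 = 36
f[11] = 2·max(9,27) = 2·27 = 54
f[12] = 3·max(9,27) = 3·27 = 81
One optimal split: 3 + 3 + 3 + 3; product 3·3·3·3 = 81.

81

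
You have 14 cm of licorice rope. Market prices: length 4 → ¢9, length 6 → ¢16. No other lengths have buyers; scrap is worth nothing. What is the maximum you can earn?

Build best[k] bottom-up: best[k] = max over allowed piece i of (p[i] + best[k−i]).
best[1] = 0
best[2] = 0
best[3] = 0
best[4] = 9
best[5] = 9
best[6] = max(9+0, 16+0) = 16
best[7] = max(9+0, 16+0) = 16
best[8] = max(9+9, 16+0) = 18
best[9] = max(9+9, 16+0) = 18
best[10] = max(9+16, 16+9) = 25
best[11] = max(9+16, 16+9) = 25
best[12] = max(9+18, 16+16) = 32
best[13] = max(9+18, 16+16) = 32
best[14] = max(9+25, 16+18) = 34
One optimal cutting: 6 + 4 + 4 → ¢34.

34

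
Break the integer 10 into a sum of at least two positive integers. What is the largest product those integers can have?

Let f[k] be the best product for length k (with at least one cut). For each first piece i, the rest contributes max(k−i, f[k−i]).
f[2] = 1*max(1,0) = 1*1 = 1
f[3] = max(1*2, 2*1) = 2
f[4] = max(1*3, 2*2, 3*1) = 4
f[5] = max(1*4, 2*3, 3*2, 4*1) = 6
f[6] = max(1*6, 2*4, 3*3, 4*2, 5*1) = 9
f[7] = max(1*9, 2*6, 3*4, 4*3, 5*2, 6*1) = 12
f[8] = max(1*12, 2*9, 3*6, …, 6*2, 7*1) = 18
f[9] = max(1*18, 2*12, 3*9, …, 7*2, 8*1) = 27
f[10] = max(1*27, 2*18, 3*12, …, 8*2, 9*1) = 36
One optimal split: 3 + 3 + 2 + 2; product 3*3*2*2 = 36.

36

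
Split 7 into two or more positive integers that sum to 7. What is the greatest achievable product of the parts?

12

Define g[k] = max over 1≤i<k of i · max(k−i, g[k−i]); the inner max lets the remainder stay uncut if that's better.
g[2] = 1×max(1,0) = 1×1 = 1
g[3] = max(1×2, 2×1) = 2
g[4] = max(1×3, 2×2, 3×1) = 4
g[5] = max(1×4, 2×3, 3×2, 4×1) = 6
g[6] = max(1×6, 2×4, 3×3, 4×2, 5×1) = 9
g[7] = max(1×9, 2×6, 3×4, 4×3, 5×2, 6×1) = 12
One optimal split: 3 + 2 + 2; product 3×2×2 = 12.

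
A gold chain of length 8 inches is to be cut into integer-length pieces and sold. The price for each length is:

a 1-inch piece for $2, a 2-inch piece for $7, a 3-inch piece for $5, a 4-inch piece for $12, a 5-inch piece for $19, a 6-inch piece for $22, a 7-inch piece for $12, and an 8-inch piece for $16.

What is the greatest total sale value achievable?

Let r[k] be the best obtainable value from length k. For each k, try every first piece i and keep the best of price[i] + r[k−i].
r[1] = 2
r[2] = max(2+2, 7+0) = 7
r[3] = max(2+7, 7+2, 5+0) = 9
r[4] = max(2+9, 7+7, 5+2, 12+0) = 14
r[5] = max(2+14, 7+9, 5+7, 12+2, 19+0) = 19
r[6] = max(2+19, 7+14, 5+9, 12+7, 19+2, 22+0) = 22
r[7] = max(2+22, 7+19, 5+14, …, 22+2, 12+0) = 26
r[8] = max(2+26, 7+22, 5+19, …, 12+2, 16+0) = 29
One optimal cutting: 6 + 2 → $22 + $7 = $29.

29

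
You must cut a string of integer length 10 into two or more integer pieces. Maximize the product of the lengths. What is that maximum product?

36

Fill g[k] for k=2..10: at each k try every first piece i and multiply by the better of (k−i) uncut or g[k−i].
Small cases: g[2]=1, g[3]=2, g[4]=4.
g[5] = 2*max(3,2) = 2*3 = 6
g[6] = 3*max(3,2) = 3*3 = 9
g[7] = 2*max(5,6) = 2*6 = 12
g[8] = 2*max(6,9) = 2*9 = 18
g[9] = 3*max(6,9) = 3*9 = 27
g[10] = 2*max(8,18) = 2*18 = 36
One optimal split: 3 + 3 + 2 + 2; product 3*3*2*2 = 36.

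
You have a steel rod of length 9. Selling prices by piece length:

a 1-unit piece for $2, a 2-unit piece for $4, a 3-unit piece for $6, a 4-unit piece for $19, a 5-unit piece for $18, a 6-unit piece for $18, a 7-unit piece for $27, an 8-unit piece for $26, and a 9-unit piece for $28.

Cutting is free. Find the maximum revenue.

40

Let R[k] be the best obtainable value from length k. For each k, try every first piece i and keep the best of price[i] + R[k−i].
R[1] = 2
R[2] = max(2+2, 4+0) = 4
R[3] = max(2+4, 4+2, 6+0) = 6
R[4] = max(2+6, 4+4, 6+2, 19+0) = 19
R[5] = max(2+19, 4+6, 6+4, 19+2, 18+0) = 21
R[6] = max(2+21, 4+19, 6+6, 19+4, 18+2, 18+0) = 23
R[7] = max(2+23, 4+21, 6+19, …, 18+2, 27+0) = 27
R[8] = max(2+27, 4+23, 6+21, …, 27+2, 26+0) = 38
R[9] = max(2+38, 4+27, 6+23, …, 26+2, 28+0) = 40
One optimal cutting: 4 + 4 + 1 → $19 + $19 + $2 = $40.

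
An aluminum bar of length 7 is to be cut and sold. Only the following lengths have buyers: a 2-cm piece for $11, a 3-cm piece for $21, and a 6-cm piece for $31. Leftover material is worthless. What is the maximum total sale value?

Consider every possible first cut. f[k] is the best of p[i]+f[k−i] over all sellable i≤k.
f[1] = 0
f[2] = 11
f[3] = max(11+0, 21+0) = 21
f[4] = max(11+11, 21+0) = 22
f[5] = max(11+21, 21+11) = 32
f[6] = max(11+22, 21+21, 31+0) = 42
f[7] = max(11+32, 21+22, 31+0) = 43
One optimal cutting: 3 + 2 + 2 → $43.

43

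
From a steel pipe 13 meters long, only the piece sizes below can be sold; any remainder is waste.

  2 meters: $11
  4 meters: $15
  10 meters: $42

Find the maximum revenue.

Build r[k] bottom-up: r[k] = max over allowed piece i of (p[i] + r[k−i]).
r[1] = 0
r[2] = 11
r[3] = 11
r[4] = max(11+11, 15+0) = 22
r[5] = max(11+11, 15+0) = 22
r[6] = max(11+22, 15+11) = 33
r[7] = max(11+22, 15+11) = 33
r[8] = max(11+33, 15+22) = 44
r[9] = max(11+33, 15+22) = 44
r[10] = max(11+44, 15+33, 42+0) = 55
r[11] = max(11+44, 15+33, 42+0) = 55
r[12] = max(11+55, 15+44, 42+11) = 66
r[13] = max(11+55, 15+44, 42+11) = 66
One optimal cutting: pieces 2 + 2 + 2 + 2 + 2 + 2 with 1 meter of scrap → $66.

66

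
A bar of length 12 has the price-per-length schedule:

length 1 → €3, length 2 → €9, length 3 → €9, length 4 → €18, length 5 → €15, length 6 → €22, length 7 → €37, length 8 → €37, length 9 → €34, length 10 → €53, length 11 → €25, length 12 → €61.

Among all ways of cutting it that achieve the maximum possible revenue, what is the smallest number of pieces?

Consider every possible first cut. r[k] is the best of p[i]+r[k−i] over all sellable i≤k.
r[1] = 3
r[2] = max(3+3, 9+0) = 9
r[3] = max(3+9, 9+3, 9+0) = 12
r[4] = max(3+12, 9+9, 9+3, 18+0) = 18
r[5] = max(3+18, 9+12, 9+9, 18+3, 15+0) = 21
r[6] = max(3+21, 9+18, 9+12, 18+9, 15+3, 22+0) = 27
r[7] = max(3+27, 9+21, 9+18, …, 22+3, 37+0) = 37
r[8] = max(3+37, 9+27, 9+21, …, 37+3, 37+0) = 40
r[9] = max(3+40, 9+37, 9+27, …, 37+3, 34+0) = 46
r[10] = max(3+46, 9+40, 9+37, …, 34+3, 53+0) = 53
r[11] = max(3+53, 9+46, 9+40, …, 53+3, 25+0) = 56
r[12] = max(3+56, 9+53, 9+46, …, 25+3, 61+0) = 62
Maximum revenue is €62.
Now minimize piece count subject to staying optimal: for each k, pieces[k] = 1 + min over i with p[i]+r[k−i]=r[k] of pieces[k−i].
pieces[9] = 2
pieces[10] = 1
pieces[11] = 2
pieces[12] = 2

2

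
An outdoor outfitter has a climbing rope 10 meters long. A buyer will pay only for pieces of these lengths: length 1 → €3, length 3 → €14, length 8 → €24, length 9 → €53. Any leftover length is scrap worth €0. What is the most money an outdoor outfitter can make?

56

Let best[k] be the best obtainable value from length k. For each k, try every first piece i and keep the best of price[i] + best[k−i].
best[1] = 3
best[2] = 6  (first piece 1, then best[1]=3)
best[3] = 14
best[4] = 17  (first piece 1, then best[3]=14)
best[5] = 20  (first piece 1, then best[4]=17)
best[6] = 28  (first piece 3, then best[3]=14)
best[7] = 31  (first piece 1, then best[6]=28)
best[8] = 34  (first piece 1, then best[7]=31)
best[9] = 53
best[10] = 56  (first piece 1, then best[9]=53)
One optimal cutting: 9 + 1 → €56.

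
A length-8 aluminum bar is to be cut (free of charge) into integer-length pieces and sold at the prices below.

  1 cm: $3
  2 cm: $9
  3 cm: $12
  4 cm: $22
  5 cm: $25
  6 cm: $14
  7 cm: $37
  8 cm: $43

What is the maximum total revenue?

44

Consider every possible first cut. best[k] is the best of p[i]+best[k−i] over all sellable i≤k.
best[1] = 3
best[2] = max(3+3, 9+0) = 9
best[3] = max(3+9, 9+3, 12+0) = 12
best[4] = max(3+12, 9+9, 12+3, 22+0) = 22
best[5] = max(3+22, 9+12, 12+9, 22+3, 25+0) = 25
best[6] = max(3+25, 9+22, 12+12, 22+9, 25+3, 14+0) = 31
best[7] = max(3+31, 9+25, 12+22, …, 14+3, 37+0) = 37
best[8] = max(3+37, 9+31, 12+25, …, 37+3, 43+0) = 44
One optimal cutting: 4 + 4 → $22 + $22 = $44.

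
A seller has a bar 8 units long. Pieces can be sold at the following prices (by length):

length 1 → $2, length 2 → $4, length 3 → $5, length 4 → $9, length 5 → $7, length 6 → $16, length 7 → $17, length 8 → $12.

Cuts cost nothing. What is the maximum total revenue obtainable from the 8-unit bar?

20

Consider every possible first cut. r[k] is the best of p[i]+r[k−i] over all sellable i≤k.
r[1] = 2
r[2] = max(2+2, 4+0) = 4
r[3] = max(2+4, 4+2, 5+0) = 6
r[4] = max(2+6, 4+4, 5+2, 9+0) = 9
r[5] = max(2+9, 4+6, 5+4, 9+2, 7+0) = 11
r[6] = max(2+11, 4+9, 5+6, 9+4, 7+2, 16+0) = 16
r[7] = max(2+16, 4+11, 5+9, …, 16+2, 17+0) = 18
r[8] = max(2+18, 4+16, 5+11, …, 17+2, 12+0) = 20
One optimal cutting: 6 + 1 + 1 → $16 + $2 + $2 = $20.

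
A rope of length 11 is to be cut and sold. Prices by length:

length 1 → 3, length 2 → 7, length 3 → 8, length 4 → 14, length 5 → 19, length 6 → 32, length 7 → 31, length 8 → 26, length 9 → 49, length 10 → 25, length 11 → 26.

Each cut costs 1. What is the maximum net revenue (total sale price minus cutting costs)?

55

Consider every possible first cut. r[k] is the best of p[i]+r[k−i] over all sellable i≤k, charging 1 whenever i<k.
r[1] = 3
r[2] = max(3+3-1, 7+0) = 7
r[3] = max(3+7-1, 7+3-1, 8+0) = 9
r[4] = max(3+9-1, 7+7-1, 8+3-1, 14+0) = 14
r[5] = max(3+14-1, 7+9-1, 8+7-1, 14+3-1, 19+0) = 19
r[6] = max(3+19-1, 7+14-1, 8+9-1, 14+7-1, 19+3-1, 32+0) = 32
r[7] = max(3+32-1, 7+19-1, 8+14-1, …, 32+3-1, 31+0) = 34
r[8] = max(3+34-1, 7+32-1, 8+19-1, …, 31+3-1, 26+0) = 38
r[9] = max(3+38-1, 7+34-1, 8+32-1, …, 26+3-1, 49+0) = 49
r[10] = max(3+49-1, 7+38-1, 8+34-1, …, 49+3-1, 25+0) = 51
r[11] = max(3+51-1, 7+49-1, 8+38-1, …, 25+3-1, 26+0) = 55
One optimal plan: pieces 9 + 2 (1 cut) → 56 − 1 = 55.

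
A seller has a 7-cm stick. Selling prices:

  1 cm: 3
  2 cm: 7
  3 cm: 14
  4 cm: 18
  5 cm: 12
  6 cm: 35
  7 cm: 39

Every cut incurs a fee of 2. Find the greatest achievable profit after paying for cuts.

Build v[k] bottom-up: v[k] = max over allowed piece i of (p[i] + v[k−i]) − 2 per cut.
v[1] = 3
v[2] = max(3+3-2, 7+0) = 7
v[3] = max(3+7-2, 7+3-2, 14+0) = 14
v[4] = max(3+14-2, 7+7-2, 14+3-2, 18+0) = 18
v[5] = max(3+18-2, 7+14-2, 14+7-2, 18+3-2, 12+0) = 19
v[6] = max(3+19-2, 7+18-2, 14+14-2, 18+7-2, 12+3-2, 35+0) = 35
v[7] = max(3+35-2, 7+19-2, 14+18-2, …, 35+3-2, 39+0) = 39
Best is to make no cuts and sell whole for 39.

39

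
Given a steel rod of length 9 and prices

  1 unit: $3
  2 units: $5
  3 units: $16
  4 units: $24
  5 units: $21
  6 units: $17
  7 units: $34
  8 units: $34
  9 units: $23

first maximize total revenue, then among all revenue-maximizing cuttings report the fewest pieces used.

3

Consider every possible first cut. r[k] is the best of p[i]+r[k−i] over all sellable i≤k.
r[1] = 3
r[2] = 6  (first piece 1, then r[1]=3)
r[3] = 16
r[4] = 24
r[5] = 27  (first piece 1, then r[4]=24)
r[6] = 32  (first piece 3, then r[3]=16)
r[7] = 40  (first piece 3, then r[4]=24)
r[8] = 48  (first piece 4, then r[4]=24)
r[9] = 51  (first piece 1, then r[8]=48)
Maximum revenue is $51.
Now minimize piece count subject to staying optimal: for each k, pieces[k] = 1 + min over i with p[i]+r[k−i]=r[k] of pieces[k−i].
pieces[6] = 2
pieces[7] = 2
pieces[8] = 2
pieces[9] = 3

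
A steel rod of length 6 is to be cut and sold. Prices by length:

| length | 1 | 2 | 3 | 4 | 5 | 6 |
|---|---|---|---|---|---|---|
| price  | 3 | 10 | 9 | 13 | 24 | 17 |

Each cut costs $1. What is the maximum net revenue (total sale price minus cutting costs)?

Let r[k] be the best obtainable value from length k. For each k, try every first piece i and keep the best of price[i] + r[k−i] minus the 1 cut fee when i<k.
r[1] = 3
r[2] = 10
r[3] = 12  (first piece 1, then r[2]=10)
r[4] = 19  (first piece 2, then r[2]=10)
r[5] = 24
r[6] = 28  (first piece 2, then r[4]=19)
One optimal plan: pieces 2 + 2 + 2 (2 cuts) → $30 − $2 = $28.

28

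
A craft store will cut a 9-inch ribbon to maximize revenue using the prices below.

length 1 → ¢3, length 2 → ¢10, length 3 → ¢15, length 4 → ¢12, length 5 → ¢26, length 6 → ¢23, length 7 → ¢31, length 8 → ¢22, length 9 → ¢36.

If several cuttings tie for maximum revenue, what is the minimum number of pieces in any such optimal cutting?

Let r[k] be the best obtainable value from length k. For each k, try every first piece i and keep the best of price[i] + r[k−i].
r[1] = 3
r[2] = max(3+3, 10+0) = 10
r[3] = max(3+10, 10+3, 15+0) = 15
r[4] = max(3+15, 10+10, 15+3, 12+0) = 20
r[5] = max(3+20, 10+15, 15+10, 12+3, 26+0) = 26
r[6] = max(3+26, 10+20, 15+15, 12+10, 26+3, 23+0) = 30
r[7] = max(3+30, 10+26, 15+20, …, 23+3, 31+0) = 36
r[8] = max(3+36, 10+30, 15+26, …, 31+3, 22+0) = 41
r[9] = max(3+41, 10+36, 15+30, …, 22+3, 36+0) = 46
Maximum revenue is ¢46.
Now minimize piece count subject to staying optimal: for each k, pieces[k] = 1 + min over i with p[i]+r[k−i]=r[k] of pieces[k−i].
pieces[6] = 2
pieces[7] = 2
pieces[8] = 2
pieces[9] = 3

3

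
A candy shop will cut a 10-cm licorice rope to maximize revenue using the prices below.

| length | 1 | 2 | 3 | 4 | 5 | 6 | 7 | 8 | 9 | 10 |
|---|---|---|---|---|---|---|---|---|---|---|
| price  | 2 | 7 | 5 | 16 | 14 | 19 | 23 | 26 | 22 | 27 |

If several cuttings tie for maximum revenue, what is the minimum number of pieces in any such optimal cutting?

Build r[k] bottom-up: r[k] = max over allowed piece i of (p[i] + r[k−i]).
r[1] = 2
r[2] = max(2+2, 7+0) = 7
r[3] = max(2+7, 7+2, 5+0) = 9
r[4] = max(2+9, 7+7, 5+2, 16+0) = 16
r[5] = max(2+16, 7+9, 5+7, 16+2, 14+0) = 18
r[6] = max(2+18, 7+16, 5+9, 16+7, 14+2, 19+0) = 23
r[7] = max(2+23, 7+18, 5+16, …, 19+2, 23+0) = 25
r[8] = max(2+25, 7+23, 5+18, …, 23+2, 26+0) = 32
r[9] = max(2+32, 7+25, 5+23, …, 26+2, 22+0) = 34
r[10] = max(2+34, 7+32, 5+25, …, 22+2, 27+0) = 39
Maximum revenue is ¢39.
Now minimize piece count subject to staying optimal: for each k, pieces[k] = 1 + min over i with p[i]+r[k−i]=r[k] of pieces[k−i].
pieces[7] = 3
pieces[8] = 2
pieces[9] = 3
pieces[10] = 3

3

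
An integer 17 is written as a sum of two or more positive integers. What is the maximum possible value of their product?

Let g[k] be the best product for length k (with at least one cut). For each first piece i, the rest contributes max(k−i, g[k−i]).
g[2] = 1·max(1,0) = 1·1 = 1
g[3] = max(1·2, 2·1) = 2
g[4] = max(1·3, 2·2, 3·1) = 4
g[5] = max(1·4, 2·3, 3·2, 4·1) = 6
g[6] = max(1·6, 2·4, 3·3, 4·2, 5·1) = 9
g[7] = max(1·9, 2·6, 3·4, 4·3, 5·2, 6·1) = 12
g[8] = max(1·12, 2·9, 3·6, …, 6·2, 7·1) = 18
g[9] = max(1·18, 2·12, 3·9, …, 7·2, 8·1) = 27
g[10] = max(1·27, 2·18, 3·12, …, 8·2, 9·1) = 36
g[11] = max(1·36, 2·27, 3·18, …, 9·2, 10·1) = 54
g[12] = max(1·54, 2·36, 3·27, …, 10·2, 11·1) = 81
g[13] = max(1·81, 2·54, 3·36, …, 11·2, 12·1) = 108
g[14] = max(1·108, 2·81, 3·54, …, 12·2, 13·1) = 162
g[15] = max(1·162, 2·108, 3·81, …, 13·2, 14·1) = 243
g[16] = max(1·243, 2·162, 3·108, …, 14·2, 15·1) = 324
g[17] = max(1·324, 2·243, 3·162, …, 15·2, 16·1) = 486
One optimal split: 3 + 3 + 3 + 3 + 3 + 2; product 3·3·3·3·3·2 = 486.

486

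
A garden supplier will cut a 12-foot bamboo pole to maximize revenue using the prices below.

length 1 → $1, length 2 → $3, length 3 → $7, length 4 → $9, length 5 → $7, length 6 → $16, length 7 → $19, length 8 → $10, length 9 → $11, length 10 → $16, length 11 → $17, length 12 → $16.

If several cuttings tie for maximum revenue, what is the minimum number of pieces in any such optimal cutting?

Build r[k] bottom-up: r[k] = max over allowed piece i of (p[i] + r[k−i]).
r[1] = 1
r[2] = 3
r[3] = 7
r[4] = 9
r[5] = 10  (first piece 1, then r[4]=9)
r[6] = 16
r[7] = 19
r[8] = 20  (first piece 1, then r[7]=19)
r[9] = 23  (first piece 3, then r[6]=16)
r[10] = 26  (first piece 3, then r[7]=19)
r[11] = 28  (first piece 4, then r[7]=19)
r[12] = 32  (first piece 6, then r[6]=16)
Maximum revenue is $32.
Now minimize piece count subject to staying optimal: for each k, pieces[k] = 1 + min over i with p[i]+r[k−i]=r[k] of pieces[k−i].
pieces[9] = 2
pieces[10] = 2
pieces[11] = 2
pieces[12] = 2

2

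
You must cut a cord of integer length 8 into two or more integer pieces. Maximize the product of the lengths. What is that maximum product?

18

Define m[k] = max over 1≤i<k of i · max(k−i, m[k−i]); the inner max lets the remainder stay uncut if that's better.
m[2] = 1×max(1,0) = 1×1 = 1
m[3] = max(1×2, 2×1) = 2
m[4] = max(1×3, 2×2, 3×1) = 4
m[5] = max(1×4, 2×3, 3×2, 4×1) = 6
m[6] = max(1×6, 2×4, 3×3, 4×2, 5×1) = 9
m[7] = max(1×9, 2×6, 3×4, 4×3, 5×2, 6×1) = 12
m[8] = max(1×12, 2×9, 3×6, …, 6×2, 7×1) = 18
One optimal split: 3 + 3 + 2; product 3×3×2 = 18.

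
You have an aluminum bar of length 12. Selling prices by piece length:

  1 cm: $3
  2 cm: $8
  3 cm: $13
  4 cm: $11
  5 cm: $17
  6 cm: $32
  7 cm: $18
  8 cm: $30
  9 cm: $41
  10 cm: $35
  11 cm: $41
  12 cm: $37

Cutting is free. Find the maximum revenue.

64

Let v[k] be the best obtainable value from length k. For each k, try every first piece i and keep the best of price[i] + v[k−i].
v[1] = 3
v[2] = max(3+3, 8+0) = 8
v[3] = max(3+8, 8+3, 13+0) = 13
v[4] = max(3+13, 8+8, 13+3, 11+0) = 16
v[5] = max(3+16, 8+13, 13+8, 11+3, 17+0) = 21
v[6] = max(3+21, 8+16, 13+13, 11+8, 17+3, 32+0) = 32
v[7] = max(3+32, 8+21, 13+16, …, 32+3, 18+0) = 35
v[8] = max(3+35, 8+32, 13+21, …, 18+3, 30+0) = 40
v[9] = max(3+40, 8+35, 13+32, …, 30+3, 41+0) = 45
v[10] = max(3+45, 8+40, 13+35, …, 41+3, 35+0) = 48
v[11] = max(3+48, 8+45, 13+40, …, 35+3, 41+0) = 53
v[12] = max(3+53, 8+48, 13+45, …, 41+3, 37+0) = 64
One optimal cutting: 6 + 6 → $32 + $32 = $64.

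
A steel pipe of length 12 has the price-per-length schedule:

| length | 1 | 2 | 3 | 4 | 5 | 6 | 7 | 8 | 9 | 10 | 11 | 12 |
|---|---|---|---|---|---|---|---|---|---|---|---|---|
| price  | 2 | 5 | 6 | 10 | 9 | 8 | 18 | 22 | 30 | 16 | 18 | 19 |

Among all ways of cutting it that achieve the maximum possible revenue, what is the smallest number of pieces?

3

Build r[k] bottom-up: r[k] = max over allowed piece i of (p[i] + r[k−i]).
r[1] = 2
r[2] = 5
r[3] = 7  (first piece 1, then r[2]=5)
r[4] = 10  (first piece 2, then r[2]=5)
r[5] = 12  (first piece 1, then r[4]=10)
r[6] = 15  (first piece 2, then r[4]=10)
r[7] = 18
r[8] = 22
r[9] = 30
r[10] = 32  (first piece 1, then r[9]=30)
r[11] = 35  (first piece 2, then r[9]=30)
r[12] = 37  (first piece 1, then r[11]=35)
Maximum revenue is $37.
Now minimize piece count subject to staying optimal: for each k, pieces[k] = 1 + min over i with p[i]+r[k−i]=r[k] of pieces[k−i].
pieces[9] = 1
pieces[10] = 2
pieces[11] = 2
pieces[12] = 3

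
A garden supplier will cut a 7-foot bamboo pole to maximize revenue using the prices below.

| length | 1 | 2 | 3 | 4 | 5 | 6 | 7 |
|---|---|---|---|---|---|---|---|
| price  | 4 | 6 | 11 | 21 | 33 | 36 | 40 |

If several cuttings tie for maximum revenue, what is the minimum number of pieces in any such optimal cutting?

3

Build r[k] bottom-up: r[k] = max over allowed piece i of (p[i] + r[k−i]).
r[1] = 4
r[2] = 8  (first piece 1, then r[1]=4)
r[3] = 12  (first piece 1, then r[2]=8)
r[4] = 21
r[5] = 33
r[6] = 37  (first piece 1, then r[5]=33)
r[7] = 41  (first piece 1, then r[6]=37)
Maximum revenue is $41.
Now minimize piece count subject to staying optimal: for each k, pieces[k] = 1 + min over i with p[i]+r[k−i]=r[k] of pieces[k−i].
pieces[4] = 1
pieces[5] = 1
pieces[6] = 2
pieces[7] = 3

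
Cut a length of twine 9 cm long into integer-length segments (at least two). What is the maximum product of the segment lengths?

Let prod[k] be the best product for length k (with at least one cut). For each first piece i, the rest contributes max(k−i, prod[k−i]).
prod[2] = 1*max(1,0) = 1*1 = 1
prod[3] = max(1*2, 2*1) = 2
prod[4] = max(1*3, 2*2, 3*1) = 4
prod[5] = max(1*4, 2*3, 3*2, 4*1) = 6
prod[6] = max(1*6, 2*4, 3*3, 4*2, 5*1) = 9
prod[7] = max(1*9, 2*6, 3*4, 4*3, 5*2, 6*1) = 12
prod[8] = max(1*12, 2*9, 3*6, …, 6*2, 7*1) = 18
prod[9] = max(1*18, 2*12, 3*9, …, 7*2, 8*1) = 27
One optimal split: 3 + 3 + 3; product 3*3*3 = 27.

27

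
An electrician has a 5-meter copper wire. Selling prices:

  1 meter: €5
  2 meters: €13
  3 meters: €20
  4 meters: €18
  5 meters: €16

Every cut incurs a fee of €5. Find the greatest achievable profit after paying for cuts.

28

Build net[k] bottom-up: net[k] = max over allowed piece i of (p[i] + net[k−i]) − 5 per cut.
net[1] = 5
net[2] = 13
net[3] = 20
net[4] = 21  (first piece 2, then net[2]=13)
net[5] = 28  (first piece 2, then net[3]=20)
One optimal plan: pieces 3 + 2 (1 cut) → €33 − €5 = €28.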